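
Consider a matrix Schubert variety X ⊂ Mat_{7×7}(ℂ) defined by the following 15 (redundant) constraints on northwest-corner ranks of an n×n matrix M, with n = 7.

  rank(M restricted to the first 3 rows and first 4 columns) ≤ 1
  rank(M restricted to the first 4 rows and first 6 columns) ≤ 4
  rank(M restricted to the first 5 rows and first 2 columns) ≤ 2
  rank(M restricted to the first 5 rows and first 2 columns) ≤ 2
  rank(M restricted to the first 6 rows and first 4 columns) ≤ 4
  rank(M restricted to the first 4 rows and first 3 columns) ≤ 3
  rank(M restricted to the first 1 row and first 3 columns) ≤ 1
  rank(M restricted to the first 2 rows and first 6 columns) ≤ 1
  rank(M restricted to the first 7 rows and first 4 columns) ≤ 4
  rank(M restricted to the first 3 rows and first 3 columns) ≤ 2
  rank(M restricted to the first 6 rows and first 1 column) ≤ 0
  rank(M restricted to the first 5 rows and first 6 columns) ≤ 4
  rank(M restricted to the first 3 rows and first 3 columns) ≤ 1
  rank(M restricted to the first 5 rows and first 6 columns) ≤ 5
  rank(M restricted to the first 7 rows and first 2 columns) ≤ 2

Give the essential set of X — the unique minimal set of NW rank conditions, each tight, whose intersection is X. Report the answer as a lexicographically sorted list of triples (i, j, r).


Recovering R(i,j) via the rank-extension bound from the 15 conditions:

  row 1: 0, 1, 1, 1, 1, 1, 1
  row 2: 0, 1, 1, 1, 1, 1, 2
  row 3: 0, 1, 1, 1, 2, 2, 3
  row 4: 0, 1, 2, 2, 3, 3, 4
  row 5: 0, 1, 2, 3, 4, 4, 5
  row 6: 0, 1, 2, 3, 4, 5, 6
  row 7: 1, 2, 3, 4, 5, 6, 7

second differences of R give the permutation w = (2, 7, 5, 3, 4, 6, 1).

|D(w)|=12, |Ess(w)|=3:

[(2, 6, 1), (3, 4, 1), (6, 1, 0)]


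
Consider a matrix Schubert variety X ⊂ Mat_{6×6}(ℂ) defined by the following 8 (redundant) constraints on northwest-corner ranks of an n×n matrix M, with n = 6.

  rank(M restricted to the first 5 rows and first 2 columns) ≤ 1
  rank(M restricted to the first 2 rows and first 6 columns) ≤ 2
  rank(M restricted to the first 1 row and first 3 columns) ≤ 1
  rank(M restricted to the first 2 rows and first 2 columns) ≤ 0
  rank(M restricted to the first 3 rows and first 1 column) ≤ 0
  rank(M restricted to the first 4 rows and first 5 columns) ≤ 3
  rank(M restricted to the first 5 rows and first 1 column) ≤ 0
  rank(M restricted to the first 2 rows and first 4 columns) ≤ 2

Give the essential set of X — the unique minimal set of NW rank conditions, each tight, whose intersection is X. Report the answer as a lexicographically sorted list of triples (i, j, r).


Recovering R(i,j) via the rank-extension bound from the 8 conditions:

  0, 0, 1, 1, 1, 1
  0, 0, 1, 2, 2, 2
  0, 1, 2, 3, 3, 3
  0, 1, 2, 3, 3, 4
  0, 1, 2, 3, 4, 5
  1, 2, 3, 4, 5, 6

so w = (3, 4, 2, 6, 5, 1).

ℓ(w)=8; the 3 essential cells (i,j,r):

[(2, 2, 0), (4, 5, 3), (5, 1, 0)]


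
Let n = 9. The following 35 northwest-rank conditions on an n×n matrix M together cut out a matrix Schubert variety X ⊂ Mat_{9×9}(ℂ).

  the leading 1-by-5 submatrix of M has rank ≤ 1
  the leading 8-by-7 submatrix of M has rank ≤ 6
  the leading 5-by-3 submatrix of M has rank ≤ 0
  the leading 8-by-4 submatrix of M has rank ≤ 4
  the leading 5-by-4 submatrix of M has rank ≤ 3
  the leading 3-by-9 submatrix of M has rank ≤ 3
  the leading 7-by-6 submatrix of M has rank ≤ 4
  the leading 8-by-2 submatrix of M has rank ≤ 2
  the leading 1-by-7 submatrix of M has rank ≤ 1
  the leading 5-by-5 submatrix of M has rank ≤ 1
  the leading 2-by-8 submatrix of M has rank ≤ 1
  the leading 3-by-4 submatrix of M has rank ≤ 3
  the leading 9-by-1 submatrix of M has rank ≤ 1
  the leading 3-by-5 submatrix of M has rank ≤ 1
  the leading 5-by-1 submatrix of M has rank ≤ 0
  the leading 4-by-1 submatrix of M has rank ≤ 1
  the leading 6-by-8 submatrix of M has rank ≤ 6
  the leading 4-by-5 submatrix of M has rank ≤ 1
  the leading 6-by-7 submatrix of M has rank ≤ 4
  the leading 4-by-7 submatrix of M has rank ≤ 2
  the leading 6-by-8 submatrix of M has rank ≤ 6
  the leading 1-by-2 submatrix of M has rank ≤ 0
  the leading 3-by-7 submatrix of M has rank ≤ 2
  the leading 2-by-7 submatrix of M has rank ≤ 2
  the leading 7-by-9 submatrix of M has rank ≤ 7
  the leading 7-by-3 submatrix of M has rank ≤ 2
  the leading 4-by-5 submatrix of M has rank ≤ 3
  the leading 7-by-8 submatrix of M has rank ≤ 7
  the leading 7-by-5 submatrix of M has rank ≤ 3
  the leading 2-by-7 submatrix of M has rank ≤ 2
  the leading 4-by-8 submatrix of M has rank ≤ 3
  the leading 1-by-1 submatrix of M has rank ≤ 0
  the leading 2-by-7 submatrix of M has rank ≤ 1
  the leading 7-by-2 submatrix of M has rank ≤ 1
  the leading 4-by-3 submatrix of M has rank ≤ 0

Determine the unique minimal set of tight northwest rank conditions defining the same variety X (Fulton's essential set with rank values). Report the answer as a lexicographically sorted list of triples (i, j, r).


Reconstructing r_w from the 35 given conditions:

  R[1]: 0, 0, 0, 1, 1, 1, 1, 1, 1
  R[2]: 0, 0, 0, 1, 1, 1, 1, 1, 2
  R[3]: 0, 0, 0, 1, 1, 2, 2, 2, 3
  R[4]: 0, 0, 0, 1, 1, 2, 2, 3, 4
  R[5]: 0, 0, 0, 1, 1, 2, 3, 4, 5
  R[6]: 1, 1, 1, 2, 2, 3, 4, 5, 6
  R[7]: 1, 1, 2, 3, 3, 4, 5, 6, 7
  R[8]: 1, 2, 3, 4, 4, 5, 6, 7, 8
  R[9]: 1, 2, 3, 4, 5, 6, 7, 8, 9

giving w = (4, 9, 6, 8, 7, 1, 3, 2, 5) via Δ²R.

|D(w)|=24, |Ess(w)|=5:

[(2, 8, 1), (4, 7, 2), (5, 3, 0), (5, 5, 1), (7, 2, 1)]


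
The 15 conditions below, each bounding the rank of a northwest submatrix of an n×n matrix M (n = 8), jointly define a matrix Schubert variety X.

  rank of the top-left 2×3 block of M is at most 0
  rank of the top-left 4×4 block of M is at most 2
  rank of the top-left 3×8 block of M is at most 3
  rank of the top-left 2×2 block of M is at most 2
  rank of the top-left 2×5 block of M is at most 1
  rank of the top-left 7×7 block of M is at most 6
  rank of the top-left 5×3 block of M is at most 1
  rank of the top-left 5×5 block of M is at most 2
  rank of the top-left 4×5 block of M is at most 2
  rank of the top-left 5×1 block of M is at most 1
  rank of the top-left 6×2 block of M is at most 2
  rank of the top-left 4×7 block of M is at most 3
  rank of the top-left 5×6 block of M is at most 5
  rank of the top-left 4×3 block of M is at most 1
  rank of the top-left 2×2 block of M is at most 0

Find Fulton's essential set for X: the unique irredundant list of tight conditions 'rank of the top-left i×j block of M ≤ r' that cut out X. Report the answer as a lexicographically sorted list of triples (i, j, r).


Recovering R(i,j) via the rank-extension bound from the 15 conditions:

  R[1]: 0 0 0 1 1 1 1 1
  R[2]: 0 0 0 1 1 2 2 2
  R[3]: 1 1 1 2 2 3 3 3
  R[4]: 1 1 1 2 2 3 3 4
  R[5]: 1 1 1 2 2 3 4 5
  R[6]: 1 2 2 3 3 4 5 6
  R[7]: 1 2 3 4 4 5 6 7
  R[8]: 1 2 3 4 5 6 7 8

reading off 1-entries of Δ²R: w = (4, 6, 1, 8, 7, 2, 3, 5).

ℓ(w)=14; the 5 essential cells (i,j,r):

[(2, 3, 0), (2, 5, 1), (4, 7, 3), (5, 3, 1), (5, 5, 2)]


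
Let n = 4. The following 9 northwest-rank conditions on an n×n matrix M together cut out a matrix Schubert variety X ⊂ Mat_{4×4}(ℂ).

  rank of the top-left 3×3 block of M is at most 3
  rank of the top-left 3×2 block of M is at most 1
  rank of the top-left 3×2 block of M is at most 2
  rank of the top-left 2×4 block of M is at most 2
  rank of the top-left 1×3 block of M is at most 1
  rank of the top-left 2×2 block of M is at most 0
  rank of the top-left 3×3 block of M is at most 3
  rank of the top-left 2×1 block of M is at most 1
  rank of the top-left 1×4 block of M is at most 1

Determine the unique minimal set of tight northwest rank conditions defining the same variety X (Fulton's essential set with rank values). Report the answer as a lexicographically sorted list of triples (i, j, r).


Rank table r_w(4×4) implied by the 9 constraints:

  i=1: 0, 0, 1, 1
  i=2: 0, 0, 1, 2
  i=3: 1, 1, 2, 3
  i=4: 1, 2, 3, 4

second differences of R give the permutation w = (3, 4, 1, 2).

|D(w)|=4, |Ess(w)|=1:

[(2, 2, 0)]


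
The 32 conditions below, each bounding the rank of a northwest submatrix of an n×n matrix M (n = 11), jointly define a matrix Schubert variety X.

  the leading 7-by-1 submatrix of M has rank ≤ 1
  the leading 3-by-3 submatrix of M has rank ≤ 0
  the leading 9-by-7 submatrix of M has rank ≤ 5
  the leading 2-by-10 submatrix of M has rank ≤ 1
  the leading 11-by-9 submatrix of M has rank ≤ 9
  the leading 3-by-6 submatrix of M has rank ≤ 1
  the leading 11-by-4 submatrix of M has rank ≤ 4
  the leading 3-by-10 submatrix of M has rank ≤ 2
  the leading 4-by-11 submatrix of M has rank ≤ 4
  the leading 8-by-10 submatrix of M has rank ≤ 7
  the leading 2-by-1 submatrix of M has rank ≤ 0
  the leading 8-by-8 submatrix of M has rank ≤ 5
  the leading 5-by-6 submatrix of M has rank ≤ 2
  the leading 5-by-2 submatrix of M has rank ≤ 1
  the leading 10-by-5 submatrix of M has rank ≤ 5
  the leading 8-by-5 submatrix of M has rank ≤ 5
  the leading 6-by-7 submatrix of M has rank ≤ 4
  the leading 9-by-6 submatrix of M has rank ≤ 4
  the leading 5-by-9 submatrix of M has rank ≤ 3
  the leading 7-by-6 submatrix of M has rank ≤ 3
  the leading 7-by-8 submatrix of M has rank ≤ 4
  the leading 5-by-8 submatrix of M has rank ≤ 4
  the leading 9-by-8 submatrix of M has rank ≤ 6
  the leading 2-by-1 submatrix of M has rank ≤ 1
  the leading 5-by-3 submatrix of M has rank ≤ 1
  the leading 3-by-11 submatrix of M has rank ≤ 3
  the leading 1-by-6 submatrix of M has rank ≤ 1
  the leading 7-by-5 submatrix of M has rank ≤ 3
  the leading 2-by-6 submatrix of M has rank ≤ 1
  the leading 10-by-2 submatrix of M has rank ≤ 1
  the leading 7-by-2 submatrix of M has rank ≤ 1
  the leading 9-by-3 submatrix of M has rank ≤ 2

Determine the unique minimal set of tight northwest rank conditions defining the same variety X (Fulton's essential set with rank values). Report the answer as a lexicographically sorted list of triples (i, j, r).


Rank table r_w(11×11) implied by the 32 constraints:

  0, 0, 0, 1, 1, 1, 1, 1, 1, 1, 1
  0, 0, 0, 1, 1, 1, 1, 1, 1, 1, 2
  0, 0, 0, 1, 1, 1, 2, 2, 2, 2, 3
  1, 1, 1, 2, 2, 2, 3, 3, 3, 3, 4
  1, 1, 1, 2, 2, 2, 3, 3, 3, 4, 5
  1, 1, 2, 3, 3, 3, 4, 4, 4, 5, 6
  1, 1, 2, 3, 3, 3, 4, 4, 5, 6, 7
  1, 1, 2, 3, 4, 4, 5, 5, 6, 7, 8
  1, 1, 2, 3, 4, 4, 5, 6, 7, 8, 9
  1, 1, 2, 3, 4, 5, 6, 7, 8, 9, 10
  1, 2, 3, 4, 5, 6, 7, 8, 9, 10, 11

the unique w with this rank table is (4, 11, 7, 1, 10, 3, 9, 5, 8, 6, 2).

|D(w)|=32, |Ess(w)|=10:

[(2, 10, 1), (3, 3, 0), (3, 6, 1), (5, 3, 1), (5, 6, 2), (5, 9, 3), (7, 6, 3), (7, 8, 4), (9, 6, 4), (10, 2, 1)]


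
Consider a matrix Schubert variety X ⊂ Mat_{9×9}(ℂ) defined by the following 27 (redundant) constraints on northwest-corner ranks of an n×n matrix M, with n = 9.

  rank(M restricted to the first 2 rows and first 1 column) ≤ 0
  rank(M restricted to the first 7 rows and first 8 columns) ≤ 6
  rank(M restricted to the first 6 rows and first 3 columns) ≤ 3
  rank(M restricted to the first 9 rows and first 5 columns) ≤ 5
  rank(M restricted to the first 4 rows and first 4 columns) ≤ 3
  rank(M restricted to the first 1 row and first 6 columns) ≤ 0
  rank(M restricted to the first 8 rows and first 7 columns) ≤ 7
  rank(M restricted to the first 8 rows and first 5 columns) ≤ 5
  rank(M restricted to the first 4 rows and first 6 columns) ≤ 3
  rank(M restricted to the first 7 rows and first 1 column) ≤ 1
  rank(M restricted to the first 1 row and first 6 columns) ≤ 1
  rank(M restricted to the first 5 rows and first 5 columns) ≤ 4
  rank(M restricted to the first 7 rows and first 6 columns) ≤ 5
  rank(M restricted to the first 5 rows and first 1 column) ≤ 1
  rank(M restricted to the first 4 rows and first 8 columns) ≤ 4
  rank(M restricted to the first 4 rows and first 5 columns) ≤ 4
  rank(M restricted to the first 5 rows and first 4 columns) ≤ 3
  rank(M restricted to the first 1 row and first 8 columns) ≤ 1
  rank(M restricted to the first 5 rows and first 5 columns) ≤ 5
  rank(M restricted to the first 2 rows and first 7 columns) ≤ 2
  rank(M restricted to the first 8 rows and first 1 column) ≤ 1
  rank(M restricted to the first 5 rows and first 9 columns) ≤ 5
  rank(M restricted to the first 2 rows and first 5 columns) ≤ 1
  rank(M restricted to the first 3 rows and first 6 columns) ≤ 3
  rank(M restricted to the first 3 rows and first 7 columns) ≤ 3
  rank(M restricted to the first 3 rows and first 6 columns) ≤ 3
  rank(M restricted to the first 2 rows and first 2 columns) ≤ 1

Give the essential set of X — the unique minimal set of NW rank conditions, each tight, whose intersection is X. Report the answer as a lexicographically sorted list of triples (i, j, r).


The tightest implied rank at each (i,j), from the 27 conditions:

  row 1: 0 | 0 | 0 | 0 | 0 | 0 | 1 | 1 | 1
  row 2: 0 | 1 | 1 | 1 | 1 | 1 | 2 | 2 | 2
  row 3: 1 | 2 | 2 | 2 | 2 | 2 | 3 | 3 | 3
  row 4: 1 | 2 | 3 | 3 | 3 | 3 | 4 | 4 | 4
  row 5: 1 | 2 | 3 | 3 | 4 | 4 | 5 | 5 | 5
  row 6: 1 | 2 | 3 | 4 | 5 | 5 | 6 | 6 | 6
  row 7: 1 | 2 | 3 | 4 | 5 | 5 | 6 | 6 | 7
  row 8: 1 | 2 | 3 | 4 | 5 | 6 | 7 | 7 | 8
  row 9: 1 | 2 | 3 | 4 | 5 | 6 | 7 | 8 | 9

hence w(1..9) = (7, 2, 1, 3, 5, 4, 9, 6, 8).

Fulton essential set (5 of the 10 Rothe cells):

[(1, 6, 0), (2, 1, 0), (5, 4, 3), (7, 6, 5), (7, 8, 6)]


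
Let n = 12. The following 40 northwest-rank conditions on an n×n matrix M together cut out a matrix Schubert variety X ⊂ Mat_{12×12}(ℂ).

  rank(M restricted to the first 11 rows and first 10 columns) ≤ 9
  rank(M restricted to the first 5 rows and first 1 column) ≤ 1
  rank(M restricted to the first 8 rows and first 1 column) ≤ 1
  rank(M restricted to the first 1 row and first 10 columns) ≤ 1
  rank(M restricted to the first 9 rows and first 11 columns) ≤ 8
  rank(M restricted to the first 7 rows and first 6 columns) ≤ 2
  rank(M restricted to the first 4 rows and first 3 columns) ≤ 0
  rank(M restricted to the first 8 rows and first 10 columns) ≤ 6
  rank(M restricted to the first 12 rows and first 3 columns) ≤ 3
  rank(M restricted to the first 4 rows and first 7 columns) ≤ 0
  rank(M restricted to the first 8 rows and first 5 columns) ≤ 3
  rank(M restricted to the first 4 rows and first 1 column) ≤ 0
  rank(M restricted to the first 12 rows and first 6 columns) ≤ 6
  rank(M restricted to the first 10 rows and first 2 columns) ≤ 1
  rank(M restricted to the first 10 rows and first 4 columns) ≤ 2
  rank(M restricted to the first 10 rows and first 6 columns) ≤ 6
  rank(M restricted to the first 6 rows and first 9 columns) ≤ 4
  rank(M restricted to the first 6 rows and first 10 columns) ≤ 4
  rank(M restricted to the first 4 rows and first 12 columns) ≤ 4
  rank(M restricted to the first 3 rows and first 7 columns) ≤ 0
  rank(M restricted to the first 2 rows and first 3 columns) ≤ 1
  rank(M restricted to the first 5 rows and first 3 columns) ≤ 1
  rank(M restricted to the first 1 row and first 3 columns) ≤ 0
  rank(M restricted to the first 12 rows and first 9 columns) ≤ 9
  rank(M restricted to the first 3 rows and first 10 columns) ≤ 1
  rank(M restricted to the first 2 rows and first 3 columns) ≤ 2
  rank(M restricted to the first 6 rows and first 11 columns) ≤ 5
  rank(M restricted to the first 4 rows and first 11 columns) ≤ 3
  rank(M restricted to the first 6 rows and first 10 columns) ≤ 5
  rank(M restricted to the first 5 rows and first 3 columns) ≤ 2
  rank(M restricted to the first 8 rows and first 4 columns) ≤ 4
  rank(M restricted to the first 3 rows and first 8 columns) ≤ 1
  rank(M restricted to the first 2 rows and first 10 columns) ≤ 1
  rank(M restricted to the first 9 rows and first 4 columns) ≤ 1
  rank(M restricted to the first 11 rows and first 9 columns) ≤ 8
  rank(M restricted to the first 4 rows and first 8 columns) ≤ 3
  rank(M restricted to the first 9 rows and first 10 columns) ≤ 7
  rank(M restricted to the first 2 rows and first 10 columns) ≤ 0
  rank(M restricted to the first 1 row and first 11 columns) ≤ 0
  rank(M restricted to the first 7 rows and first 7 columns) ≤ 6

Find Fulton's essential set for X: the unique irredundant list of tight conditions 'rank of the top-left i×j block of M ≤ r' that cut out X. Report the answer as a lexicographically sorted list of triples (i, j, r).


Rank table r_w(12×12) implied by the 40 constraints:

  0 0 0 0 0 0 0 0 0 0 0 1
  0 0 0 0 0 0 0 0 0 0 1 2
  0 0 0 0 0 0 0 1 1 1 2 3
  0 0 0 0 0 0 0 1 2 2 3 4
  1 1 1 1 1 1 1 2 3 3 4 5
  1 1 1 1 2 2 2 3 4 4 5 6
  1 1 1 1 2 2 3 4 5 5 6 7
  1 1 1 1 2 3 4 5 6 6 7 8
  1 1 1 1 2 3 4 5 6 7 8 9
  1 1 2 2 3 4 5 6 7 8 9 10
  1 2 3 3 4 5 6 7 8 9 10 11
  1 2 3 4 5 6 7 8 9 10 11 12

reading off 1-entries of Δ²R: w = (12, 11, 8, 9, 1, 5, 7, 6, 10, 3, 2, 4).

|D(w)|=49, |Ess(w)|=6:

[(1, 11, 0), (2, 10, 0), (4, 7, 0), (7, 6, 2), (9, 4, 1), (10, 2, 1)]


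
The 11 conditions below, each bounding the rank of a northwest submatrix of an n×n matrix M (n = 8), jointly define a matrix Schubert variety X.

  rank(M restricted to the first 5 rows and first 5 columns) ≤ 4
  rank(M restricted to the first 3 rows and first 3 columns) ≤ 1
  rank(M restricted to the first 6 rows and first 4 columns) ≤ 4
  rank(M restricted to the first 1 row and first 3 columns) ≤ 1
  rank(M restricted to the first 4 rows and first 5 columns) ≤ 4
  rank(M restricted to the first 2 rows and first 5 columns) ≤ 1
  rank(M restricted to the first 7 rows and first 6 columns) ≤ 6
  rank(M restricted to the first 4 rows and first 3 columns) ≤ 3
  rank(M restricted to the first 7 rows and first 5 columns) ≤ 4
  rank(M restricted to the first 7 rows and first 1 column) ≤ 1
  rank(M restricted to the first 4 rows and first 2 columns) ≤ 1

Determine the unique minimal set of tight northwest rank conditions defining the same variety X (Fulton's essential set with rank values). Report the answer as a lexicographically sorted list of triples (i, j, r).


Propagating the 11 rank bounds to every northwest block:

  row 1: 1 | 1 | 1 | 1 | 1 | 1 | 1 | 1
  row 2: 1 | 1 | 1 | 1 | 1 | 2 | 2 | 2
  row 3: 1 | 1 | 1 | 2 | 2 | 3 | 3 | 3
  row 4: 1 | 1 | 2 | 3 | 3 | 4 | 4 | 4
  row 5: 1 | 2 | 3 | 4 | 4 | 5 | 5 | 5
  row 6: 1 | 2 | 3 | 4 | 4 | 5 | 6 | 6
  row 7: 1 | 2 | 3 | 4 | 4 | 5 | 6 | 7
  row 8: 1 | 2 | 3 | 4 | 5 | 6 | 7 | 8

giving w = (1, 6, 4, 3, 2, 7, 8, 5) via Δ²R.

|D(w)|=9, |Ess(w)|=4:

[(2, 5, 1), (3, 3, 1), (4, 2, 1), (7, 5, 4)]


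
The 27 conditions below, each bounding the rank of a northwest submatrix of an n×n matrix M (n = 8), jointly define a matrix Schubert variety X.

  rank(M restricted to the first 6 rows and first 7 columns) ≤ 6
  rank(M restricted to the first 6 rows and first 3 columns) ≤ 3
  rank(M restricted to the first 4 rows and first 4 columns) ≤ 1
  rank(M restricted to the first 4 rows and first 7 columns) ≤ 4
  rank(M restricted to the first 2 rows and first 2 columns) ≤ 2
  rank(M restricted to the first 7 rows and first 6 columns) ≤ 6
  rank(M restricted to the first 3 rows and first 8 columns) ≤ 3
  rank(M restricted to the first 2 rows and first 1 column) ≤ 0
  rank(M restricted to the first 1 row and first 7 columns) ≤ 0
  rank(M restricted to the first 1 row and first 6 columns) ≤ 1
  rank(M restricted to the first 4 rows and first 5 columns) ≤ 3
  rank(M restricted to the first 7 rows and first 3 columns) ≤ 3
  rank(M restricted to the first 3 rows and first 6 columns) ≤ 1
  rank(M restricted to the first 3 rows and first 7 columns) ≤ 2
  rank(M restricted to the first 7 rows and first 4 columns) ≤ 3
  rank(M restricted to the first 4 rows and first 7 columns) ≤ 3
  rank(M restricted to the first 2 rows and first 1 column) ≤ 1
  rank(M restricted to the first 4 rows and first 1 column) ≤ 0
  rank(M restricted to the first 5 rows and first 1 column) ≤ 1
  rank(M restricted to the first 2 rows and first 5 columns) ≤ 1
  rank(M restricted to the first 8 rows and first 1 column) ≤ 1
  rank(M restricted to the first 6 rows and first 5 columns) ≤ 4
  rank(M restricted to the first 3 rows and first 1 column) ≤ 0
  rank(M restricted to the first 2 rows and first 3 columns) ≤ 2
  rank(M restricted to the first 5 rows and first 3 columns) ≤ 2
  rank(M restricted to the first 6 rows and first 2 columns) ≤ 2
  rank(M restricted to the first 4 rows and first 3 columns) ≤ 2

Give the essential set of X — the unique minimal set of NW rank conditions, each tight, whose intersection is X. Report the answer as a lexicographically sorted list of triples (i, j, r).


Computing R[i][j] = min implied NW-rank bound (n=8, 27 conditions):

  i=1: 0, 0, 0, 0, 0, 0, 0, 1
  i=2: 0, 1, 1, 1, 1, 1, 1, 2
  i=3: 0, 1, 1, 1, 1, 1, 2, 3
  i=4: 0, 1, 1, 1, 2, 2, 3, 4
  i=5: 1, 2, 2, 2, 3, 3, 4, 5
  i=6: 1, 2, 3, 3, 4, 4, 5, 6
  i=7: 1, 2, 3, 3, 4, 5, 6, 7
  i=8: 1, 2, 3, 4, 5, 6, 7, 8

the unique w with this rank table is (8, 2, 7, 5, 1, 3, 6, 4).

Fulton essential set (5 of the 17 Rothe cells):

[(1, 7, 0), (3, 6, 1), (4, 1, 0), (4, 4, 1), (7, 4, 3)]


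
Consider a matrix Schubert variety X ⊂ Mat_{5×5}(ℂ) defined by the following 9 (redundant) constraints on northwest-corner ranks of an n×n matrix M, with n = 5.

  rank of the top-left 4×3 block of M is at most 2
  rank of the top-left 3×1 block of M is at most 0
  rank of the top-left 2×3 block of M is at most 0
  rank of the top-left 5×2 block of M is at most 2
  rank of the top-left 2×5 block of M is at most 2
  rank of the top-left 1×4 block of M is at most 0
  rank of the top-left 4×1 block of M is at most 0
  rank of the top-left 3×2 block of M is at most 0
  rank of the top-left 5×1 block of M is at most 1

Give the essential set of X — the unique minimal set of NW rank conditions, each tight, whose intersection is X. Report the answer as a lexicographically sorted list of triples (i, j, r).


Propagating the 9 rank bounds to every northwest block:

  row 1: 0 0 0 0 1
  row 2: 0 0 0 1 2
  row 3: 0 0 1 2 3
  row 4: 0 1 2 3 4
  row 5: 1 2 3 4 5

hence w(1..5) = (5, 4, 3, 2, 1).

D(w) has 10 cells with 4 SE-corners; essential set:

[(1, 4, 0), (2, 3, 0), (3, 2, 0), (4, 1, 0)]


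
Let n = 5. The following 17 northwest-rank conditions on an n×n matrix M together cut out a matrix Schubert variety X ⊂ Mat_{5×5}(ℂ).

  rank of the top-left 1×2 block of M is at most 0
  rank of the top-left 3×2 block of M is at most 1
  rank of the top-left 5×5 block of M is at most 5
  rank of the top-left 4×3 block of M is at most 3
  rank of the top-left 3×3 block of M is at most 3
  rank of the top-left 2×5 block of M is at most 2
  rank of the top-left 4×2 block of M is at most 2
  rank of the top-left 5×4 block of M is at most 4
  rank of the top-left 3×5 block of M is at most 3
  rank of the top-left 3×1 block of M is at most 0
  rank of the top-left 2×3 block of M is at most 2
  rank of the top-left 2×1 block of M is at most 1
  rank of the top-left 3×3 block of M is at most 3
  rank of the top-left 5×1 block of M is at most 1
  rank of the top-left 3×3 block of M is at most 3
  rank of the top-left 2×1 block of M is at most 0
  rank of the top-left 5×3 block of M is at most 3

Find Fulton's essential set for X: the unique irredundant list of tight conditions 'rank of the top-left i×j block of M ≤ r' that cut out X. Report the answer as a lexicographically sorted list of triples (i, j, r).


Rank table r_w(5×5) implied by the 17 constraints:

  row 1: 0  0  1  1  1
  row 2: 0  1  2  2  2
  row 3: 0  1  2  3  3
  row 4: 1  2  3  4  4
  row 5: 1  2  3  4  5

hence w(1..5) = (3, 2, 4, 1, 5).

2 SE-corners of the 4-cell Rothe diagram give Ess(w):

[(1, 2, 0), (3, 1, 0)]


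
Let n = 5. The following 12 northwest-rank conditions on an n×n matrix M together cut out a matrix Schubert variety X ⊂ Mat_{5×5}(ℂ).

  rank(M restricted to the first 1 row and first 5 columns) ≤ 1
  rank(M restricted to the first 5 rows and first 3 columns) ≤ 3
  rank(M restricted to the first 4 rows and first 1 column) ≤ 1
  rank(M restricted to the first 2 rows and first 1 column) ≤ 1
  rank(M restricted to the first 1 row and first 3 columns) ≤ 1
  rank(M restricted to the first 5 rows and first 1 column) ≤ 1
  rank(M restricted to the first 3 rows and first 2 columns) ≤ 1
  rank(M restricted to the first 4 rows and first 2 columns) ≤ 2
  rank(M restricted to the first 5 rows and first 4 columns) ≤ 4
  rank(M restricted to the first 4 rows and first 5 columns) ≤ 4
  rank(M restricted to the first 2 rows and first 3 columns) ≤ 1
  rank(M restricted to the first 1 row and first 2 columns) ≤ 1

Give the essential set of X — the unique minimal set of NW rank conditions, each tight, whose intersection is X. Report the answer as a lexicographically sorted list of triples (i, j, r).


Computing R[i][j] = min implied NW-rank bound (n=5, 12 conditions):

  R[1]: 1  1  1  1  1
  R[2]: 1  1  1  2  2
  R[3]: 1  1  2  3  3
  R[4]: 1  2  3  4  4
  R[5]: 1  2  3  4  5

hence w(1..5) = (1, 4, 3, 2, 5).

|D(w)|=3, |Ess(w)|=2:

[(2, 3, 1), (3, 2, 1)]


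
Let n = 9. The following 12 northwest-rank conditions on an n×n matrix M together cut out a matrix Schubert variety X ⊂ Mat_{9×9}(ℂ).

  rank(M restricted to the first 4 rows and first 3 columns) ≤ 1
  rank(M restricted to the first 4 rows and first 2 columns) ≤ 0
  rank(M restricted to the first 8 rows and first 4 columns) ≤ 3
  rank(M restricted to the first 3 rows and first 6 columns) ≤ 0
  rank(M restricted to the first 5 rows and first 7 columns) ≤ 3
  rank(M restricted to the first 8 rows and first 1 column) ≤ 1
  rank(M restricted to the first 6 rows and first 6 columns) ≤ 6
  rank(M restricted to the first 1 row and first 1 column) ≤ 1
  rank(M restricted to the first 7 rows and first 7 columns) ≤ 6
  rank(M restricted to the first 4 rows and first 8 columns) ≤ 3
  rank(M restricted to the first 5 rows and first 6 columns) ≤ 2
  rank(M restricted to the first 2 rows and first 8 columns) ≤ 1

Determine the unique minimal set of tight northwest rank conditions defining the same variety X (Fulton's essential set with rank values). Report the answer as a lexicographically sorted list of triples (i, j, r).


Reconstructing r_w from the 12 given conditions:

  0  0  0  0  0  0  1  1  1
  0  0  0  0  0  0  1  1  2
  0  0  0  0  0  0  1  2  3
  0  0  1  1  1  1  2  3  4
  1  1  2  2  2  2  3  4  5
  1  2  3  3  3  3  4  5  6
  1  2  3  3  4  4  5  6  7
  1  2  3  3  4  5  6  7  8
  1  2  3  4  5  6  7  8  9

so w = (7, 9, 8, 3, 1, 2, 5, 6, 4).

Rothe diagram D(w) (23 cells), 4 SE-corners (essential conditions):

[(2, 8, 1), (3, 6, 0), (4, 2, 0), (8, 4, 3)]


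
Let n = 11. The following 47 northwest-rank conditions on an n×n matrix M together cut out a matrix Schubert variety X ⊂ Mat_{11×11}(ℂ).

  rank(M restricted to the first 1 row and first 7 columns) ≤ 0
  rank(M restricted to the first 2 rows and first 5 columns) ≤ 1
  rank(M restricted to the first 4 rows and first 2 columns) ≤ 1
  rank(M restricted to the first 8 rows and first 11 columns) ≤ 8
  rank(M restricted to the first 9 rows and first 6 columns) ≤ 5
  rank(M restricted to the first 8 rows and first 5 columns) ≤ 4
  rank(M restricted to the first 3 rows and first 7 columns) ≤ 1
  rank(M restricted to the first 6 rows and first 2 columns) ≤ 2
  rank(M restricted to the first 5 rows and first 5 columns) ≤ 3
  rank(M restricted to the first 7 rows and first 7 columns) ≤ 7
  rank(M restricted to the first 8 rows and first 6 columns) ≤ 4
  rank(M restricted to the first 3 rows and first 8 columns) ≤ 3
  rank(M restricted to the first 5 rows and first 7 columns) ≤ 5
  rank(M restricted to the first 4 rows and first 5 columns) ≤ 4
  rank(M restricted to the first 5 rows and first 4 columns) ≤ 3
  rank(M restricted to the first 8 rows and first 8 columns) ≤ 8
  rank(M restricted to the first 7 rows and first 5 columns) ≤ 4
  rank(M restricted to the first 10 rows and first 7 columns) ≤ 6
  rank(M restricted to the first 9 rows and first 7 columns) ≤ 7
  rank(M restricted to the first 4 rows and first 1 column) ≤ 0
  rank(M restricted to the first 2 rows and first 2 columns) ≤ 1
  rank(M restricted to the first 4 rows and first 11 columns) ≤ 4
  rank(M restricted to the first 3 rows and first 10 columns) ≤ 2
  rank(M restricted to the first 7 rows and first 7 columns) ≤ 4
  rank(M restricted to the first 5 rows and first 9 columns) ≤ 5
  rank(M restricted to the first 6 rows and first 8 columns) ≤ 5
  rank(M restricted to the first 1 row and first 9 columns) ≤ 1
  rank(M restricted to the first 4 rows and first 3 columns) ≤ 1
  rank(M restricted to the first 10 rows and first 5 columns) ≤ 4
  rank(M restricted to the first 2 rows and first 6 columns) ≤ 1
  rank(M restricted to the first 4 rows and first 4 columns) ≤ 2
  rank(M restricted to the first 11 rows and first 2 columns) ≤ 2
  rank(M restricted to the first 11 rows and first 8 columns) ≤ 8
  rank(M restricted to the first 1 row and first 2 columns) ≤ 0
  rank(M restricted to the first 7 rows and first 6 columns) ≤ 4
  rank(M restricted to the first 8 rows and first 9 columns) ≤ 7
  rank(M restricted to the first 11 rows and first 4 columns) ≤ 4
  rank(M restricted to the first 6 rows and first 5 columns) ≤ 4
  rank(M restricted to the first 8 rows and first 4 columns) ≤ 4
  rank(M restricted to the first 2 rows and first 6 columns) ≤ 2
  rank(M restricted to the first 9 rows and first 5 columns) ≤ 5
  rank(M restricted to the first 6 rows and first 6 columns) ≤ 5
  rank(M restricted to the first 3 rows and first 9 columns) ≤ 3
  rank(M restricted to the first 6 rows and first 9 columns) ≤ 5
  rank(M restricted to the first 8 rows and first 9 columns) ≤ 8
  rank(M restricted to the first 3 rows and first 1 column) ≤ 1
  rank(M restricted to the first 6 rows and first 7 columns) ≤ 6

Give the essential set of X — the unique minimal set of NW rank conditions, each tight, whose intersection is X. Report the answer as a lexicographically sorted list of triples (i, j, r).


Reconstructing r_w from the 47 given conditions:

  0 0 0 0 0 0 0 1 1 1 1
  0 1 1 1 1 1 1 2 2 2 2
  0 1 1 1 1 1 1 2 2 2 3
  0 1 1 2 2 2 2 3 3 3 4
  1 2 2 3 3 3 3 4 4 4 5
  1 2 3 4 4 4 4 5 5 5 6
  1 2 3 4 4 4 4 5 6 6 7
  1 2 3 4 4 4 5 6 7 7 8
  1 2 3 4 4 5 6 7 8 8 9
  1 2 3 4 4 5 6 7 8 9 10
  1 2 3 4 5 6 7 8 9 10 11

reading off 1-entries of Δ²R: w = (8, 2, 11, 4, 1, 3, 9, 7, 6, 10, 5).

Fulton essential set (8 of the 25 Rothe cells):

[(1, 7, 0), (3, 7, 1), (3, 10, 2), (4, 1, 0), (4, 3, 1), (7, 7, 4), (8, 6, 4), (10, 5, 4)]


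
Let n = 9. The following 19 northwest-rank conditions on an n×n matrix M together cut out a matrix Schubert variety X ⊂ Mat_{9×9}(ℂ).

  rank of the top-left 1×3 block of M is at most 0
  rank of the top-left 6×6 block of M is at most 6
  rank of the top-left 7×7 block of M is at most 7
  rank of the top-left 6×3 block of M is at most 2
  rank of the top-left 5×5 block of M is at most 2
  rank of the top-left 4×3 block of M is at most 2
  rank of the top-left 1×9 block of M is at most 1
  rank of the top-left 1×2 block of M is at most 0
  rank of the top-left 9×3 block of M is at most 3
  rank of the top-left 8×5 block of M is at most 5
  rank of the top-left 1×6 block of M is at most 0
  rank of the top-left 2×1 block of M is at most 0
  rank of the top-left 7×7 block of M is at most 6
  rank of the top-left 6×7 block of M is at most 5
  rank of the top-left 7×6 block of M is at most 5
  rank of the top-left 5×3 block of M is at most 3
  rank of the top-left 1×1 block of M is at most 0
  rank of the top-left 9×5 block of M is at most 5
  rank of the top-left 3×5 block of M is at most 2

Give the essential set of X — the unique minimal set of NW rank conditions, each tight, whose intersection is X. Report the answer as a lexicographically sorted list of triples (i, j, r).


Propagating the 19 rank bounds to every northwest block:

  row 1: 0 0 0 0 0 0 1 1 1
  row 2: 0 1 1 1 1 1 2 2 2
  row 3: 1 2 2 2 2 2 3 3 3
  row 4: 1 2 2 2 2 3 4 4 4
  row 5: 1 2 2 2 2 3 4 5 5
  row 6: 1 2 2 3 3 4 5 6 6
  row 7: 1 2 3 4 4 5 6 7 7
  row 8: 1 2 3 4 5 6 7 8 8
  row 9: 1 2 3 4 5 6 7 8 9

giving w = (7, 2, 1, 6, 8, 4, 3, 5, 9) via Δ²R.

Rothe diagram D(w) (14 cells), 4 SE-corners (essential conditions):

[(1, 6, 0), (2, 1, 0), (5, 5, 2), (6, 3, 2)]


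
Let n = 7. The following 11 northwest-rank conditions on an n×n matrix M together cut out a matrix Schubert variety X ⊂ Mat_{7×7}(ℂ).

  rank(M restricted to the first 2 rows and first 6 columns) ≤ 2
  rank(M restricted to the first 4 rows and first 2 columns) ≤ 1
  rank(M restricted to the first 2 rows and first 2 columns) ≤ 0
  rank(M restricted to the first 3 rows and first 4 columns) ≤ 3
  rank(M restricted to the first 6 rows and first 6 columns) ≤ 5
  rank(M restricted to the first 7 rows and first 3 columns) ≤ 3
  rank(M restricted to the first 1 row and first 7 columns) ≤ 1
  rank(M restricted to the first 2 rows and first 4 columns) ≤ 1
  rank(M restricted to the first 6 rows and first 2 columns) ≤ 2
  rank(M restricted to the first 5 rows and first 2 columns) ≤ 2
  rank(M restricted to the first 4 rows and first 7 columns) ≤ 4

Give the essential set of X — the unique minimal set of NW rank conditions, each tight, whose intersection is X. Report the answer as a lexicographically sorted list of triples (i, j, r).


Computing R[i][j] = min implied NW-rank bound (n=7, 11 conditions):

  R[1]: 0 | 0 | 1 | 1 | 1 | 1 | 1
  R[2]: 0 | 0 | 1 | 1 | 2 | 2 | 2
  R[3]: 1 | 1 | 2 | 2 | 3 | 3 | 3
  R[4]: 1 | 1 | 2 | 3 | 4 | 4 | 4
  R[5]: 1 | 2 | 3 | 4 | 5 | 5 | 5
  R[6]: 1 | 2 | 3 | 4 | 5 | 5 | 6
  R[7]: 1 | 2 | 3 | 4 | 5 | 6 | 7

hence w(1..7) = (3, 5, 1, 4, 2, 7, 6).

Fulton essential set (4 of the 7 Rothe cells):

[(2, 2, 0), (2, 4, 1), (4, 2, 1), (6, 6, 5)]


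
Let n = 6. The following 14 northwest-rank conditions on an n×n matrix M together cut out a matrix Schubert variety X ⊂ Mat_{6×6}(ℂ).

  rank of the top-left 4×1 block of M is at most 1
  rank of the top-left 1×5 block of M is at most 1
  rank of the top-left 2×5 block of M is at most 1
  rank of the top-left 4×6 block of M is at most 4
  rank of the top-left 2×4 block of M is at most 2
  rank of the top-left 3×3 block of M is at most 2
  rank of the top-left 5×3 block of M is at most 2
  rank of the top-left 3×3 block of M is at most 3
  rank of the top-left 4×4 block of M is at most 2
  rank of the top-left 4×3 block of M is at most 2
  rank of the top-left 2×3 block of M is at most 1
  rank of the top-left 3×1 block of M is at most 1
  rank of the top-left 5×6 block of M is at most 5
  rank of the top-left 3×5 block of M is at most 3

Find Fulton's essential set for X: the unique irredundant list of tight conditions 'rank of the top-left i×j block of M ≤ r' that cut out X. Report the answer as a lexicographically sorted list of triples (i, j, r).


Recovering R(i,j) via the rank-extension bound from the 14 conditions:

  R[1]: 1 | 1 | 1 | 1 | 1 | 1
  R[2]: 1 | 1 | 1 | 1 | 1 | 2
  R[3]: 1 | 2 | 2 | 2 | 2 | 3
  R[4]: 1 | 2 | 2 | 2 | 3 | 4
  R[5]: 1 | 2 | 2 | 3 | 4 | 5
  R[6]: 1 | 2 | 3 | 4 | 5 | 6

the unique w with this rank table is (1, 6, 2, 5, 4, 3).

Rothe diagram D(w) (7 cells), 3 SE-corners (essential conditions):

[(2, 5, 1), (4, 4, 2), (5, 3, 2)]


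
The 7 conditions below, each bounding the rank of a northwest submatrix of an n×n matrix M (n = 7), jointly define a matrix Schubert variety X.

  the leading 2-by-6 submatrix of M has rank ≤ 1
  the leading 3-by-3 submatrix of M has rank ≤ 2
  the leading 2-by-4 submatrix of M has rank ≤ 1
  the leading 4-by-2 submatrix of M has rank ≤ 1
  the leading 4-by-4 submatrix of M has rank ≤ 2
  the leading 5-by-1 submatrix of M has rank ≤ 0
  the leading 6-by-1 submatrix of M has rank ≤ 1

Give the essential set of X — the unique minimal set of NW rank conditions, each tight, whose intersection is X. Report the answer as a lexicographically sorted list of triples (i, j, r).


Computing R[i][j] = min implied NW-rank bound (n=7, 7 conditions):

  i=1: 0 1 1 1 1 1 1
  i=2: 0 1 1 1 1 1 2
  i=3: 0 1 2 2 2 2 3
  i=4: 0 1 2 2 3 3 4
  i=5: 0 1 2 3 4 4 5
  i=6: 1 2 3 4 5 5 6
  i=7: 1 2 3 4 5 6 7

the unique w with this rank table is (2, 7, 3, 5, 4, 1, 6).

|D(w)|=10, |Ess(w)|=3:

[(2, 6, 1), (4, 4, 2), (5, 1, 0)]


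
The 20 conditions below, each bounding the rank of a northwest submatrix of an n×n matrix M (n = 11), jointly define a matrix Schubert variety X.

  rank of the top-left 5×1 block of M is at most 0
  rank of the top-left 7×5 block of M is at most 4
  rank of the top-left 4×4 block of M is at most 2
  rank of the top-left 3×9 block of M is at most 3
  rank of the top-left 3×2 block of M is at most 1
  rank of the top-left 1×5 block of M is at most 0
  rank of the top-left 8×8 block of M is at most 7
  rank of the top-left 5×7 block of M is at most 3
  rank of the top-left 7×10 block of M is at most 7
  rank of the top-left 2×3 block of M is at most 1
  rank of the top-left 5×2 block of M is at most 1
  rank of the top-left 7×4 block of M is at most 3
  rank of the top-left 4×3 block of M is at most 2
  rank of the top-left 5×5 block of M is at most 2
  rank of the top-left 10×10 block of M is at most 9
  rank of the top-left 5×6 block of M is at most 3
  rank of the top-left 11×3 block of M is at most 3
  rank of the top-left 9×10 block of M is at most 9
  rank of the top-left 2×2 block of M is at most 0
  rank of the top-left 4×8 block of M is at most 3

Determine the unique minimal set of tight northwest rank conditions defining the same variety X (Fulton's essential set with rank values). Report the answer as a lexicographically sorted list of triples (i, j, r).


Rank table r_w(11×11) implied by the 20 constraints:

  R[1]: 0, 0, 0, 0, 0, 1, 1, 1, 1, 1, 1
  R[2]: 0, 0, 1, 1, 1, 2, 2, 2, 2, 2, 2
  R[3]: 0, 1, 2, 2, 2, 3, 3, 3, 3, 3, 3
  R[4]: 0, 1, 2, 2, 2, 3, 3, 3, 4, 4, 4
  R[5]: 0, 1, 2, 2, 2, 3, 3, 4, 5, 5, 5
  R[6]: 1, 2, 3, 3, 3, 4, 4, 5, 6, 6, 6
  R[7]: 1, 2, 3, 3, 4, 5, 5, 6, 7, 7, 7
  R[8]: 1, 2, 3, 4, 5, 6, 6, 7, 8, 8, 8
  R[9]: 1, 2, 3, 4, 5, 6, 7, 8, 9, 9, 9
  R[10]: 1, 2, 3, 4, 5, 6, 7, 8, 9, 9, 10
  R[11]: 1, 2, 3, 4, 5, 6, 7, 8, 9, 10, 11

second differences of R give the permutation w = (6, 3, 2, 9, 8, 1, 5, 4, 7, 11, 10).

|D(w)|=19, |Ess(w)|=8:

[(1, 5, 0), (2, 2, 0), (4, 8, 3), (5, 1, 0), (5, 5, 2), (5, 7, 3), (7, 4, 3), (10, 10, 9)]


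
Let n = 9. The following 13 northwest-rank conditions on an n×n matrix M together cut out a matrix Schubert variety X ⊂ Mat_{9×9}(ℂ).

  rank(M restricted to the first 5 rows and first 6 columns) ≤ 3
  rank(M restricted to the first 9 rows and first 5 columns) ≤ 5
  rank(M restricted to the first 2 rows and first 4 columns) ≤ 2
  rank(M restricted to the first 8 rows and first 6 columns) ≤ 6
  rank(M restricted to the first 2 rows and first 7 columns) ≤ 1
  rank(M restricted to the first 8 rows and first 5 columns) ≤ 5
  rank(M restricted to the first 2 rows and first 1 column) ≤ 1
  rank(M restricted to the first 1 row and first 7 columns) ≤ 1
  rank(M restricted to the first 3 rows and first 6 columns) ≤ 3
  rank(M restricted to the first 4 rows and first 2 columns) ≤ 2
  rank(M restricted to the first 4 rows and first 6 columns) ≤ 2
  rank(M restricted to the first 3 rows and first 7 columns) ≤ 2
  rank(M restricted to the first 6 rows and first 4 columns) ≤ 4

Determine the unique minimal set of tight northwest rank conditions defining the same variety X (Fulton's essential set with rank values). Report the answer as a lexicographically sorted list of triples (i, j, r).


Rank table r_w(9×9) implied by the 13 constraints:

  R[1]: 1 | 1 | 1 | 1 | 1 | 1 | 1 | 1 | 1
  R[2]: 1 | 1 | 1 | 1 | 1 | 1 | 1 | 2 | 2
  R[3]: 1 | 2 | 2 | 2 | 2 | 2 | 2 | 3 | 3
  R[4]: 1 | 2 | 2 | 2 | 2 | 2 | 3 | 4 | 4
  R[5]: 1 | 2 | 3 | 3 | 3 | 3 | 4 | 5 | 5
  R[6]: 1 | 2 | 3 | 4 | 4 | 4 | 5 | 6 | 6
  R[7]: 1 | 2 | 3 | 4 | 5 | 5 | 6 | 7 | 7
  R[8]: 1 | 2 | 3 | 4 | 5 | 6 | 7 | 8 | 8
  R[9]: 1 | 2 | 3 | 4 | 5 | 6 | 7 | 8 | 9

reading off 1-entries of Δ²R: w = (1, 8, 2, 7, 3, 4, 5, 6, 9).

Rothe diagram D(w) (10 cells), 2 SE-corners (essential conditions):

[(2, 7, 1), (4, 6, 2)]
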